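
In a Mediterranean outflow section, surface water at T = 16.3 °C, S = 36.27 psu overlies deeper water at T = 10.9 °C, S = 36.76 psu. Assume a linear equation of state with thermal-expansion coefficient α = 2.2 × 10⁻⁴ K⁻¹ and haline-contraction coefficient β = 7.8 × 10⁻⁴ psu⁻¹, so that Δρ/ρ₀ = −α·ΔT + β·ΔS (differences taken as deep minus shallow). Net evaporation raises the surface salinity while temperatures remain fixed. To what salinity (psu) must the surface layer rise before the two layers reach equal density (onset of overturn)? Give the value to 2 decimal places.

Neutral buoyancy requires −α(T_deep − T_surf) + β(S_deep − S_surf′) = 0.
S_surf′ = S_deep − (α/β)·ΔT = 36.76 − (2.2 × 10⁻⁴/7.8 × 10⁻⁴)·(-5.4) = 38.2831 psu.
Increase required: 38.2831 − 36.27 = 2.0131 psu.

38.28 psu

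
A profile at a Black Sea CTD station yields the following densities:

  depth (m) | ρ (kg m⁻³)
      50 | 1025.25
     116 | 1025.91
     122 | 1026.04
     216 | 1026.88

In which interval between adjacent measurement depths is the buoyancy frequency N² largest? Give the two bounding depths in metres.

116–122 m

Compute the density gradient over each adjacent pair:
  50–116 m: Δρ/Δz = 0.66/66 = 0.010 kg m⁻⁴
  116–122 m: Δρ/Δz = 0.13/6 = 0.022 kg m⁻⁴
  122–216 m: Δρ/Δz = 0.84/94 = 8.9 × 10⁻³ kg m⁻⁴
The largest gradient is in the 116–122 m interval — the pycnocline.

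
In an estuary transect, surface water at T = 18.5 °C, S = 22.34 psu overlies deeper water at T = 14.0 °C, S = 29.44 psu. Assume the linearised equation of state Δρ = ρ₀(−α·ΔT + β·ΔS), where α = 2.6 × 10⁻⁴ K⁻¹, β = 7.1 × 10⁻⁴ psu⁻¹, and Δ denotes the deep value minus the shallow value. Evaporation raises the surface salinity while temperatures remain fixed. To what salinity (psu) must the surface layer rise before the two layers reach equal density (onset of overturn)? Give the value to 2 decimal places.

31.09 psu

Neutral buoyancy requires −α(T_deep − T_surf) + β(S_deep − S_surf′) = 0.
S_surf′ = S_deep − (α/β)·ΔT = 29.44 − (2.6 × 10⁻⁴/7.1 × 10⁻⁴)·(-4.5) = 31.0879 psu.
Increase required: 31.0879 − 22.34 = 8.7479 psu.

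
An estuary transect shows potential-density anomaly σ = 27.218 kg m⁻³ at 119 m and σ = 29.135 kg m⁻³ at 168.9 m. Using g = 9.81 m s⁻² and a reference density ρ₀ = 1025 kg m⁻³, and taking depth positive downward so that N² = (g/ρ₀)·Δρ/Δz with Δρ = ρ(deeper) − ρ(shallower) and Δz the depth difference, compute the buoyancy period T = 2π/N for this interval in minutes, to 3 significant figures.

Δρ = 1029.135 − 1027.218 = 1.917 kg m⁻³ over Δz = 168.9 − 119 = 49.9 m.
N² = (9.81/1025) × (1.917/49.9) = 3.6768 × 10⁻⁴ s⁻².
N = √(3.6768 × 10⁻⁴) = 0.019175 rad s⁻¹, so T = 2π/N = 327.68 s = 5.4613 min ≈ 5.46 min.
N² > 0, so the interval is statically stable.

5.46 min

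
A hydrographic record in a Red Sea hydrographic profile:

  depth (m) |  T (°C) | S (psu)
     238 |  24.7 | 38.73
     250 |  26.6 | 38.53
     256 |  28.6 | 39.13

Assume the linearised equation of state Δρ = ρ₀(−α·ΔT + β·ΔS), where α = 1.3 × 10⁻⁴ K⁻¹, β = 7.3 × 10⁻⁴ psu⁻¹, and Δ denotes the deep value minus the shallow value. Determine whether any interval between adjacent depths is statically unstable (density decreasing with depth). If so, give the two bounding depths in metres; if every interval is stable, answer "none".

238–250 m

Evaluate Δρ/ρ₀ = −αΔT + βΔS across each adjacent pair:
  238–250 m: −αΔT+βΔS = −(1.3 × 10⁻⁴)(+1.9)+(7.3 × 10⁻⁴)(-0.20) = -3.9 × 10⁻⁴ → UNSTABLE
  250–256 m: −αΔT+βΔS = −(1.3 × 10⁻⁴)(+2.0)+(7.3 × 10⁻⁴)(+0.60) = 1.8 × 10⁻⁴ → stable
The 238–250 m interval has Δρ < 0: lighter water underlies denser water.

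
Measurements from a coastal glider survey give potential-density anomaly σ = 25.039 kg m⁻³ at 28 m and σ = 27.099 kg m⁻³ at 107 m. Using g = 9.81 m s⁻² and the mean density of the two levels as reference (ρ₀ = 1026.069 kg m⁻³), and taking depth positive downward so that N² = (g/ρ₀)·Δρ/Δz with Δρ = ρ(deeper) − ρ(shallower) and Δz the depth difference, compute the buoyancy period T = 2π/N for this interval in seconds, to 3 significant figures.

398 s

Δρ = 1027.099 − 1025.039 = 2.060 kg m⁻³ over Δz = 107 − 28 = 79 m.
N² = (9.81/1026.069) × (2.060/79) = 2.4931 × 10⁻⁴ s⁻².
N = √(2.4931 × 10⁻⁴) = 0.015790 rad s⁻¹, so T = 2π/N = 397.92 s ≈ 398 s.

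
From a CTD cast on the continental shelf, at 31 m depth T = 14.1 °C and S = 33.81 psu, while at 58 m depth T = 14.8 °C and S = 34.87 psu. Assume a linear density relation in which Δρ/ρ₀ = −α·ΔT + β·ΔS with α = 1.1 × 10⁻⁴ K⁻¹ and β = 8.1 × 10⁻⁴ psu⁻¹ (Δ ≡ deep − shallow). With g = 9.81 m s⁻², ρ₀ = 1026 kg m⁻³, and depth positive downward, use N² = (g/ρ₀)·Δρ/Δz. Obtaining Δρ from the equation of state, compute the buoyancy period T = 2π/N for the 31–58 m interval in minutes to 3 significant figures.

ΔT = +0.7 K, ΔS = +1.06 psu (deep − shallow).
Δρ/ρ₀ = −αΔT + βΔS = -7.70 × 10⁻⁵ + 8.586 × 10⁻⁴ = 7.816 × 10⁻⁴, so Δρ ≈ 0.8019 kg m⁻³.
N² = (g/ρ₀)·Δρ/Δz = g·(Δρ/ρ₀)/Δz = 9.81 × 7.816 × 10⁻⁴ / 27 = 2.8398 × 10⁻⁴ s⁻².
N = √(2.8398 × 10⁻⁴) = 0.016852 rad s⁻¹ → T = 2π/N = 372.85 s = 6.2142 min ≈ 6.21 min.

6.21 min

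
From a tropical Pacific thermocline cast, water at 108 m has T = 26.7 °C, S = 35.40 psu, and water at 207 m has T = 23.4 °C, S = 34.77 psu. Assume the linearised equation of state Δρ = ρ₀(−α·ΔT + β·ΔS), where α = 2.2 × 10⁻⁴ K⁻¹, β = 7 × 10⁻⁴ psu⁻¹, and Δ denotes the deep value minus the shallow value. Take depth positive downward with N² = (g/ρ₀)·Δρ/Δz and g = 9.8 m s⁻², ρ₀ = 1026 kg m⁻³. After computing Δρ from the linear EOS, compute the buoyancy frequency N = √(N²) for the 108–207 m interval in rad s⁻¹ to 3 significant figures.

5.31 × 10⁻³ rad s⁻¹

ΔT = -3.3 K, ΔS = -0.63 psu (deep − shallow).
Δρ/ρ₀ = −αΔT + βΔS = 7.26 × 10⁻⁴ − 4.41 × 10⁻⁴ = 2.85 × 10⁻⁴, so Δρ ≈ 0.2924 kg m⁻³.
N² = (g/ρ₀)·Δρ/Δz = g·(Δρ/ρ₀)/Δz = 9.8 × 2.85 × 10⁻⁴ / 99 = 2.8212 × 10⁻⁵ s⁻².
N = √(2.8212 × 10⁻⁵) = 5.3115 × 10⁻³ rad s⁻¹ ≈ 5.31 × 10⁻³ rad s⁻¹.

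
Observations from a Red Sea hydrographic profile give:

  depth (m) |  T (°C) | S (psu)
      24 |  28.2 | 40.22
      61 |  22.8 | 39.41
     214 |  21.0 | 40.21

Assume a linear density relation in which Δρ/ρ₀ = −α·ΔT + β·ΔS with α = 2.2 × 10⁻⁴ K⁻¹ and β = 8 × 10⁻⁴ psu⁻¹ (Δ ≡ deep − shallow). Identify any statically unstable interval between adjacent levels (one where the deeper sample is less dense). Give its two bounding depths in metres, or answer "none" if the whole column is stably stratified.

Evaluate Δρ/ρ₀ = −αΔT + βΔS across each adjacent pair:
  24–61 m: −αΔT+βΔS = −(2.2 × 10⁻⁴)(-5.4)+(8 × 10⁻⁴)(-0.81) = 5.4 × 10⁻⁴ → stable
  61–214 m: −αΔT+βΔS = −(2.2 × 10⁻⁴)(-1.8)+(8 × 10⁻⁴)(+0.80) = 1.0 × 10⁻³ → stable
Every interval has Δρ > 0: the column is stably stratified throughout.

none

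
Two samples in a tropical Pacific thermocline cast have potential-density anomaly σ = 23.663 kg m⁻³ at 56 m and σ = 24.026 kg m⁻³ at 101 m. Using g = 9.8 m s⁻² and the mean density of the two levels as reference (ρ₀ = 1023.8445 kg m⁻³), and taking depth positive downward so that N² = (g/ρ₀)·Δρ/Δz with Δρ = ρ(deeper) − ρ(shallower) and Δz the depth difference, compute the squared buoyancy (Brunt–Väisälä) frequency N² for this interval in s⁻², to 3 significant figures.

Δρ = 1024.026 − 1023.663 = 0.363 kg m⁻³ over Δz = 101 − 56 = 45 m.
N² = (9.8/1023.8445) × (0.363/45) = 7.7212 × 10⁻⁵ s⁻² ≈ 7.72 × 10⁻⁵ s⁻².

7.72 × 10⁻⁵ s⁻²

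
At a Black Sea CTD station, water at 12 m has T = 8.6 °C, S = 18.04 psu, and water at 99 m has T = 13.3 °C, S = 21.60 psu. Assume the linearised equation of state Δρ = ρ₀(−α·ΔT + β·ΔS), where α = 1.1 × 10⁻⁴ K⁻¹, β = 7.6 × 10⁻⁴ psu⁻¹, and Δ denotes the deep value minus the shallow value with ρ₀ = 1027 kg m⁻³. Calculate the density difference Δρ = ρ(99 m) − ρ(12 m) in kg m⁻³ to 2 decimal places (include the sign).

ΔT = +4.7 K, ΔS = +3.56 psu (deep − shallow).
Δρ/ρ₀ = −(1.1 × 10⁻⁴)(+4.7) + (7.6 × 10⁻⁴)(+3.56) = 2.1886 × 10⁻³.
Δρ = 1027 × (2.1886 × 10⁻³) = +2.25 kg m⁻³.
Positive Δρ: denser below, stable.

+2.25 kg m⁻³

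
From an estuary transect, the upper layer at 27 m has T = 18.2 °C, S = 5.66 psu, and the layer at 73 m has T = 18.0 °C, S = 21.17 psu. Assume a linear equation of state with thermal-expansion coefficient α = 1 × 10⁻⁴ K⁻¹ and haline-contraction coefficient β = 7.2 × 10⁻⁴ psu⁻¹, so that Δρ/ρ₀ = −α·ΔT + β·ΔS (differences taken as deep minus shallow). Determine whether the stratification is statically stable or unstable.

ΔT = 18.0 − 18.2 = -0.2 K and ΔS = 21.17 − 5.66 = +15.51 psu (deep − shallow).
−αΔT = 2.00 × 10⁻⁵; βΔS = 0.0111672; sum Δρ/ρ₀ = 0.0111872.
Δρ/ρ₀ > 0, so Δρ > 0: deeper water is denser → statically stable.

stable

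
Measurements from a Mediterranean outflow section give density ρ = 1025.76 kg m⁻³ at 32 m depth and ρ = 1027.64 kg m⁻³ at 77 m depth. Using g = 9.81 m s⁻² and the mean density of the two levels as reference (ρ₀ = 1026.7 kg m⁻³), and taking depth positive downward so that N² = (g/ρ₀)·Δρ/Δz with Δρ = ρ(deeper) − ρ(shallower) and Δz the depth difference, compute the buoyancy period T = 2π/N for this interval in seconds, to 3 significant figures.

314 s

Δρ = 1027.64 − 1025.76 = 1.88 kg m⁻³ over Δz = 77 − 32 = 45 m.
N² = (9.81/1026.7) × (1.88/45) = 3.9918 × 10⁻⁴ s⁻².
N = √(3.9918 × 10⁻⁴) = 0.019979 rad s⁻¹, so T = 2π/N = 314.49 s ≈ 314 s.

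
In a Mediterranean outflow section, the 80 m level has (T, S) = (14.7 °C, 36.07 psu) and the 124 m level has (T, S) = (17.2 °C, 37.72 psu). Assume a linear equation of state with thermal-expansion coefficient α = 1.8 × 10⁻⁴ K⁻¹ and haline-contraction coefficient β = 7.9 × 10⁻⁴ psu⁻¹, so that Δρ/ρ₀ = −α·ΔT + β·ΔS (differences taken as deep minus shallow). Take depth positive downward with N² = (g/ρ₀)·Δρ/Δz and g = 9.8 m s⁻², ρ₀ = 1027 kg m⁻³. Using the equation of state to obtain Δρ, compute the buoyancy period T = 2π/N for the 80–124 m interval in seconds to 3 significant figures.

456 s

ΔT = +2.5 K, ΔS = +1.65 psu (deep − shallow).
Δρ/ρ₀ = −αΔT + βΔS = -4.50 × 10⁻⁴ + 1.3035 × 10⁻³ = 8.535 × 10⁻⁴, so Δρ ≈ 0.8765 kg m⁻³.
N² = (g/ρ₀)·Δρ/Δz = g·(Δρ/ρ₀)/Δz = 9.8 × 8.535 × 10⁻⁴ / 44 = 1.9010 × 10⁻⁴ s⁻².
N = √(1.9010 × 10⁻⁴) = 0.013788 rad s⁻¹ → T = 2π/N = 455.70 s ≈ 456 s.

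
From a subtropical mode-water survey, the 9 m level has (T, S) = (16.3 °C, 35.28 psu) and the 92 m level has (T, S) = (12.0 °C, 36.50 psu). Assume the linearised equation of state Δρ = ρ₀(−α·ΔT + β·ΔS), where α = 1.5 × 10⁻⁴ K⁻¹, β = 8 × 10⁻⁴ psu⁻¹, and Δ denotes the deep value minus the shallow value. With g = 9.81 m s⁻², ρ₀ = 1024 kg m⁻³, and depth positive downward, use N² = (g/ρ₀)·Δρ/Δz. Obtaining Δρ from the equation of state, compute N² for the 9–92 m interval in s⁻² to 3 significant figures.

ΔT = -4.3 K, ΔS = +1.22 psu (deep − shallow).
Δρ/ρ₀ = −αΔT + βΔS = 6.45 × 10⁻⁴ + 9.76 × 10⁻⁴ = 1.621 × 10⁻³, so Δρ ≈ 1.660 kg m⁻³.
N² = (g/ρ₀)·Δρ/Δz = g·(Δρ/ρ₀)/Δz = 9.81 × 1.621 × 10⁻³ / 83 = 1.9159 × 10⁻⁴ s⁻² ≈ 1.92 × 10⁻⁴ s⁻².

1.92 × 10⁻⁴ s⁻²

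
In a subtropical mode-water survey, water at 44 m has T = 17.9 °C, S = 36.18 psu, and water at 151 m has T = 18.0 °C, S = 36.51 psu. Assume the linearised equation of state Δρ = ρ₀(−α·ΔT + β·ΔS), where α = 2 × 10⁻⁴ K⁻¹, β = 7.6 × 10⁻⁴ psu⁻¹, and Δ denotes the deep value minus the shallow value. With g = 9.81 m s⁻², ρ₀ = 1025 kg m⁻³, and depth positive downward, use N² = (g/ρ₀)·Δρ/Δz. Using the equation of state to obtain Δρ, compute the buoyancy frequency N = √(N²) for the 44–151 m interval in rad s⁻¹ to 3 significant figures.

4.60 × 10⁻³ rad s⁻¹

ΔT = +0.1 K, ΔS = +0.33 psu (deep − shallow).
Δρ/ρ₀ = −αΔT + βΔS = -2.00 × 10⁻⁵ + 2.508 × 10⁻⁴ = 2.308 × 10⁻⁴, so Δρ ≈ 0.2366 kg m⁻³.
N² = (g/ρ₀)·Δρ/Δz = g·(Δρ/ρ₀)/Δz = 9.81 × 2.308 × 10⁻⁴ / 107 = 2.1160 × 10⁻⁵ s⁻².
N = √(2.1160 × 10⁻⁵) = 4.6000 × 10⁻³ rad s⁻¹ ≈ 4.60 × 10⁻³ rad s⁻¹.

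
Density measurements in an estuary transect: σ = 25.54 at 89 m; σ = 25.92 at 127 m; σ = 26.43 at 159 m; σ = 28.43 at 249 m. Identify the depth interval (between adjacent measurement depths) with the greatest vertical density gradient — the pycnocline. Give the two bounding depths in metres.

Compute the density gradient over each adjacent pair:
  89–127 m: Δρ/Δz = 0.38/38 = 0.010 kg m⁻⁴
  127–159 m: Δρ/Δz = 0.51/32 = 0.016 kg m⁻⁴
  159–249 m: Δρ/Δz = 2.00/90 = 0.022 kg m⁻⁴
The largest gradient is in the 159–249 m interval — the pycnocline.

159–249 m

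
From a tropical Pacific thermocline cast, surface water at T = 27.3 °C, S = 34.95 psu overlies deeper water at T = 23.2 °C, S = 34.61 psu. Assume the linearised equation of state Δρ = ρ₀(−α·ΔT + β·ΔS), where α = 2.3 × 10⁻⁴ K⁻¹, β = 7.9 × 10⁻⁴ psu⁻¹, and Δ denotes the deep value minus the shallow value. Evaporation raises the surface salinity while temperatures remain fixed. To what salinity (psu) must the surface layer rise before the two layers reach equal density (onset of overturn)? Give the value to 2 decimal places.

35.80 psu

Neutral buoyancy requires −α(T_deep − T_surf) + β(S_deep − S_surf′) = 0.
S_surf′ = S_deep − (α/β)·ΔT = 34.61 − (2.3 × 10⁻⁴/7.9 × 10⁻⁴)·(-4.1) = 35.8037 psu.
Increase required: 35.8037 − 34.95 = 0.8537 psu.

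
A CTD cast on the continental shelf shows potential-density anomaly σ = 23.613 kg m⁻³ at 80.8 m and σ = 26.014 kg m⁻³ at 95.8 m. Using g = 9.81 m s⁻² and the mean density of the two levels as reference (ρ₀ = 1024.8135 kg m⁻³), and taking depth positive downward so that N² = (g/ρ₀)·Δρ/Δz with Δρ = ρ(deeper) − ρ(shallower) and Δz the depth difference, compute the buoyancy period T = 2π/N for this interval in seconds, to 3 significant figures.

161 s

Δρ = 1026.014 − 1023.613 = 2.401 kg m⁻³ over Δz = 95.8 − 80.8 = 15 m.
N² = (9.81/1024.8135) × (2.401/15) = 1.5322 × 10⁻³ s⁻².
N = √(1.5322 × 10⁻³) = 0.039143 rad s⁻¹, so T = 2π/N = 160.52 s ≈ 161 s.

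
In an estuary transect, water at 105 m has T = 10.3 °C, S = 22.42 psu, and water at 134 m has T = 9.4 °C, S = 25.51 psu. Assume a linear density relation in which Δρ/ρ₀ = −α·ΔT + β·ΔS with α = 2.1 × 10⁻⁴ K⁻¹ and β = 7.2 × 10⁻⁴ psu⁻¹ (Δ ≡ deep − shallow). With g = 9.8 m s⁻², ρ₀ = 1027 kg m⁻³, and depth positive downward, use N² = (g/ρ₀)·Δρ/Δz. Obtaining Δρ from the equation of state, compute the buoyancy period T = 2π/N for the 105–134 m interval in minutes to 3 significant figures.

3.67 min

ΔT = -0.9 K, ΔS = +3.09 psu (deep − shallow).
Δρ/ρ₀ = −αΔT + βΔS = 1.89 × 10⁻⁴ + 2.2248 × 10⁻³ = 2.4138 × 10⁻³, so Δρ ≈ 2.479 kg m⁻³.
N² = (g/ρ₀)·Δρ/Δz = g·(Δρ/ρ₀)/Δz = 9.8 × 2.4138 × 10⁻³ / 29 = 8.1570 × 10⁻⁴ s⁻².
N = √(8.1570 × 10⁻⁴) = 0.028560 rad s⁻¹ → T = 2π/N = 220.00 s = 3.6667 min ≈ 3.67 min.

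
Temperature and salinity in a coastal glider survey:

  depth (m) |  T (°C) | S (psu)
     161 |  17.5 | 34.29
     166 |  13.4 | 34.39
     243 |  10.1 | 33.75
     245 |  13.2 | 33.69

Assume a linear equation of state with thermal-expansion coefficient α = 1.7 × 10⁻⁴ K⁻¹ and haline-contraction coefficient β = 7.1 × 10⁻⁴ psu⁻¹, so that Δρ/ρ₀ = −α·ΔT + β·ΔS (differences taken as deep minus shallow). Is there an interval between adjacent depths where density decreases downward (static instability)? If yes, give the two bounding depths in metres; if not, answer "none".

243–245 m

Evaluate Δρ/ρ₀ = −αΔT + βΔS across each adjacent pair:
  161–166 m: −αΔT+βΔS = −(1.7 × 10⁻⁴)(-4.1)+(7.1 × 10⁻⁴)(+0.10) = 7.7 × 10⁻⁴ → stable
  166–243 m: −αΔT+βΔS = −(1.7 × 10⁻⁴)(-3.3)+(7.1 × 10⁻⁴)(-0.64) = 1.1 × 10⁻⁴ → stable
  243–245 m: −αΔT+βΔS = −(1.7 × 10⁻⁴)(+3.1)+(7.1 × 10⁻⁴)(-0.06) = -5.7 × 10⁻⁴ → UNSTABLE
The 243–245 m interval has Δρ < 0: lighter water underlies denser water.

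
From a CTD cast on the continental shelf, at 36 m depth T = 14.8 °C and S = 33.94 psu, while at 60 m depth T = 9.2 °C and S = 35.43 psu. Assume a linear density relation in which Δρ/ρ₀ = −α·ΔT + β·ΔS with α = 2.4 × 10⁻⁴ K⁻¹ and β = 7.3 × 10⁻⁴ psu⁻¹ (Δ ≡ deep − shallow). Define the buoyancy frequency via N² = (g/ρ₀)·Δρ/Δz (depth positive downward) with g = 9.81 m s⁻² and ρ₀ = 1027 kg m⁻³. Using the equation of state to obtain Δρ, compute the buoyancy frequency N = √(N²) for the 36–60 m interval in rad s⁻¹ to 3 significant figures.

0.0315 rad s⁻¹

ΔT = -5.6 K, ΔS = +1.49 psu (deep − shallow).
Δρ/ρ₀ = −αΔT + βΔS = 1.344 × 10⁻³ + 1.0877 × 10⁻³ = 2.4317 × 10⁻³, so Δρ ≈ 2.497 kg m⁻³.
N² = (g/ρ₀)·Δρ/Δz = g·(Δρ/ρ₀)/Δz = 9.81 × 2.4317 × 10⁻³ / 24 = 9.9396 × 10⁻⁴ s⁻².
N = √(9.9396 × 10⁻⁴) = 0.031527 rad s⁻¹ ≈ 0.0315 rad s⁻¹.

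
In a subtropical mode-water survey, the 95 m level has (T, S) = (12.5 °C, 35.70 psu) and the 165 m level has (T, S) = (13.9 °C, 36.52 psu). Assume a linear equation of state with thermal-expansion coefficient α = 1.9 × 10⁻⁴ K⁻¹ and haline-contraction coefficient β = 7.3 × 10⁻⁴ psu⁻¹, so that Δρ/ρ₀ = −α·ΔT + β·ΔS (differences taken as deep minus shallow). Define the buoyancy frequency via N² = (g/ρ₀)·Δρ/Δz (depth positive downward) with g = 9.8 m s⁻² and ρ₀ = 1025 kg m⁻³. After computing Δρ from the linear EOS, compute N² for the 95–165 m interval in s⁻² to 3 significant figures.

4.66 × 10⁻⁵ s⁻²

ΔT = +1.4 K, ΔS = +0.82 psu (deep − shallow).
Δρ/ρ₀ = −αΔT + βΔS = -2.66 × 10⁻⁴ + 5.986 × 10⁻⁴ = 3.326 × 10⁻⁴, so Δρ ≈ 0.3409 kg m⁻³.
N² = (g/ρ₀)·Δρ/Δz = g·(Δρ/ρ₀)/Δz = 9.8 × 3.326 × 10⁻⁴ / 70 = 4.6564 × 10⁻⁵ s⁻² ≈ 4.66 × 10⁻⁵ s⁻².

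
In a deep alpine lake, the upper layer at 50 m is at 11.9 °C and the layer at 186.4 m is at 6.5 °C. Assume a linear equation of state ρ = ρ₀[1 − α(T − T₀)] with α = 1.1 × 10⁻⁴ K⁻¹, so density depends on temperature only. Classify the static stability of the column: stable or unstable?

stable

ΔT = 6.5 − 11.9 = -5.4 K, so Δρ/ρ₀ = −αΔT = 5.94 × 10⁻⁴.
Δρ/ρ₀ > 0, so Δρ > 0: deeper water is denser → statically stable.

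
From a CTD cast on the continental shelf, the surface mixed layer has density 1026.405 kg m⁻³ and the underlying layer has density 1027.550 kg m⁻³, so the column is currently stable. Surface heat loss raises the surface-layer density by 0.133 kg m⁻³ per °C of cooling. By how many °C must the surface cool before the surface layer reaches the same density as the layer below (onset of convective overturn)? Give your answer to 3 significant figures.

8.61 °C

Density deficit of the surface layer: 1027.550 − 1026.405 = 1.145 kg m⁻³.
Required change = 1.145 / 0.133 = 8.61 °C.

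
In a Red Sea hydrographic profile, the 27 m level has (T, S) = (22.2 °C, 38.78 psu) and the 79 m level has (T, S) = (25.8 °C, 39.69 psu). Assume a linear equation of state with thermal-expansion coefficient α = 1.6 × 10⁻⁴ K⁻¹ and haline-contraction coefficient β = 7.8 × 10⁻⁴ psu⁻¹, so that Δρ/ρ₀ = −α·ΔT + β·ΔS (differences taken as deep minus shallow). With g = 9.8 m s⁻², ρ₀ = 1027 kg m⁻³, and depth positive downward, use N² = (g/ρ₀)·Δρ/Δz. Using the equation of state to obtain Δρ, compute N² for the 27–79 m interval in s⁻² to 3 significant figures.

ΔT = +3.6 K, ΔS = +0.91 psu (deep − shallow).
Δρ/ρ₀ = −αΔT + βΔS = -5.76 × 10⁻⁴ + 7.098 × 10⁻⁴ = 1.338 × 10⁻⁴, so Δρ ≈ 0.1374 kg m⁻³.
N² = (g/ρ₀)·Δρ/Δz = g·(Δρ/ρ₀)/Δz = 9.8 × 1.338 × 10⁻⁴ / 52 = 2.5216 × 10⁻⁵ s⁻² ≈ 2.52 × 10⁻⁵ s⁻².

2.52 × 10⁻⁵ s⁻²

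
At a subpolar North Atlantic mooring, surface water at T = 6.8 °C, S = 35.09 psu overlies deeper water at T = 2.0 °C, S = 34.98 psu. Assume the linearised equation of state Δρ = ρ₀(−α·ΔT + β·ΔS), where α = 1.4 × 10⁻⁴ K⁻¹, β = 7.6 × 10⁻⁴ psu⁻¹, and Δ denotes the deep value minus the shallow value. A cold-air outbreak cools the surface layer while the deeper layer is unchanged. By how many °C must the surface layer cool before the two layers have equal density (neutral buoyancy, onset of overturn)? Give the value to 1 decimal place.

Neutral buoyancy requires Δρ = 0, i.e. −α(T_deep − T_surf′) + β(S_deep − S_surf) = 0.
T_surf′ = T_deep − (β/α)·ΔS = 2.0 − (7.6 × 10⁻⁴/1.4 × 10⁻⁴)·(-0.11) = 2.597 °C.
Cooling required: 6.8 − (2.597) = 4.203 °C.

4.2 °C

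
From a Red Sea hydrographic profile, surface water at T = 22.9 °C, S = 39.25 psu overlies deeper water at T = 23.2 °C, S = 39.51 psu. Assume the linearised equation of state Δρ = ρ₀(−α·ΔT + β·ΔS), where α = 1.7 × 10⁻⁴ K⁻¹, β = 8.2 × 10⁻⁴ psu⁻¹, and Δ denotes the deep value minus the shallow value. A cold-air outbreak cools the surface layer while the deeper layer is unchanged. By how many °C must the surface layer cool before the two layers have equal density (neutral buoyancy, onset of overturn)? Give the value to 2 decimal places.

Neutral buoyancy requires Δρ = 0, i.e. −α(T_deep − T_surf′) + β(S_deep − S_surf) = 0.
T_surf′ = T_deep − (β/α)·ΔS = 23.2 − (8.2 × 10⁻⁴/1.7 × 10⁻⁴)·(+0.26) = 21.9459 °C.
Cooling required: 22.9 − (21.9459) = 0.9541 °C.

0.95 °C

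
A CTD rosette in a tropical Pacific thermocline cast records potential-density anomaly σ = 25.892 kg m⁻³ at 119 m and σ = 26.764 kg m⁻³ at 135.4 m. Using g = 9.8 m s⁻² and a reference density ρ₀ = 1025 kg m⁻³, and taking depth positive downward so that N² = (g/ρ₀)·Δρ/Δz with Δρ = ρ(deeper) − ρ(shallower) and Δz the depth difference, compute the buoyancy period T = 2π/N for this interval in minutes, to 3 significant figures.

Δρ = 1026.764 − 1025.892 = 0.872 kg m⁻³ over Δz = 135.4 − 119 = 16.4 m.
N² = (9.8/1025) × (0.872/16.4) = 5.0836 × 10⁻⁴ s⁻².
N = √(5.0836 × 10⁻⁴) = 0.022547 rad s⁻¹, so T = 2π/N = 278.67 s = 4.6445 min ≈ 4.64 min.
N² > 0, so the interval is statically stable.

4.64 min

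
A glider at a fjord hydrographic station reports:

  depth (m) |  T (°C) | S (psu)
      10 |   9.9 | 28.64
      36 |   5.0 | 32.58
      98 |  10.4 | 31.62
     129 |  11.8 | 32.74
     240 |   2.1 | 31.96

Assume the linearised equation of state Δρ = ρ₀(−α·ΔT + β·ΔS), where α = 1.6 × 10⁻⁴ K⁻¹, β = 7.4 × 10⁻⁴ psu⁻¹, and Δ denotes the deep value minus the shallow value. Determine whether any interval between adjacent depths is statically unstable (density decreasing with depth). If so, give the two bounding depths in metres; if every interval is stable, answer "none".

36–98 m

Evaluate Δρ/ρ₀ = −αΔT + βΔS across each adjacent pair:
  10–36 m: −αΔT+βΔS = −(1.6 × 10⁻⁴)(-4.9)+(7.4 × 10⁻⁴)(+3.94) = 3.7 × 10⁻³ → stable
  36–98 m: −αΔT+βΔS = −(1.6 × 10⁻⁴)(+5.4)+(7.4 × 10⁻⁴)(-0.96) = -1.6 × 10⁻³ → UNSTABLE
  98–129 m: −αΔT+βΔS = −(1.6 × 10⁻⁴)(+1.4)+(7.4 × 10⁻⁴)(+1.12) = 6.0 × 10⁻⁴ → stable
  129–240 m: −αΔT+βΔS = −(1.6 × 10⁻⁴)(-9.7)+(7.4 × 10⁻⁴)(-0.78) = 9.7 × 10⁻⁴ → stable
The 36–98 m interval has Δρ < 0: lighter water underlies denser water.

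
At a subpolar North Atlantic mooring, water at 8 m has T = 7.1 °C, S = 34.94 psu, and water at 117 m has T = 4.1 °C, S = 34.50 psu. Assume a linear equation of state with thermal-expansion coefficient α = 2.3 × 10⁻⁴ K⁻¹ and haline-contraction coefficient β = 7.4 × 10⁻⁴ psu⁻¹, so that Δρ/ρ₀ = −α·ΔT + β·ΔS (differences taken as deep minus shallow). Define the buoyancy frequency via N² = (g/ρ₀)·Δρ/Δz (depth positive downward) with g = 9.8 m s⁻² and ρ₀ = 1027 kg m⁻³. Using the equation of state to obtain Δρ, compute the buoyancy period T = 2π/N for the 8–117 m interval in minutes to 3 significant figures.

ΔT = -3.0 K, ΔS = -0.44 psu (deep − shallow).
Δρ/ρ₀ = −αΔT + βΔS = 6.90 × 10⁻⁴ − 3.256 × 10⁻⁴ = 3.644 × 10⁻⁴, so Δρ ≈ 0.3742 kg m⁻³.
N² = (g/ρ₀)·Δρ/Δz = g·(Δρ/ρ₀)/Δz = 9.8 × 3.644 × 10⁻⁴ / 109 = 3.2763 × 10⁻⁵ s⁻².
N = √(3.2763 × 10⁻⁵) = 5.7239 × 10⁻³ rad s⁻¹ → T = 2π/N = 1.0977 × 10³ s = 18.295 min ≈ 18.3 min.

18.3 min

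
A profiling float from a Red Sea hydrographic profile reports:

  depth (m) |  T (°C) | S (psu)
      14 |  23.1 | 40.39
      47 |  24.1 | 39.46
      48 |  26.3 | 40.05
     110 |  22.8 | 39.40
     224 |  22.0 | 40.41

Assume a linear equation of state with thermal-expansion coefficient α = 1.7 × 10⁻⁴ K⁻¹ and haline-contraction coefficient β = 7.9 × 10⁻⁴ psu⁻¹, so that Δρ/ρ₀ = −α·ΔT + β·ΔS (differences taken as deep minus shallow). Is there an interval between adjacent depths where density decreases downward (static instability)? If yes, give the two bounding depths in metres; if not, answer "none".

14–47 m

Evaluate Δρ/ρ₀ = −αΔT + βΔS across each adjacent pair:
  14–47 m: −αΔT+βΔS = −(1.7 × 10⁻⁴)(+1.0)+(7.9 × 10⁻⁴)(-0.93) = -9.0 × 10⁻⁴ → UNSTABLE
  47–48 m: −αΔT+βΔS = −(1.7 × 10⁻⁴)(+2.2)+(7.9 × 10⁻⁴)(+0.59) = 9.2 × 10⁻⁵ → stable
  48–110 m: −αΔT+βΔS = −(1.7 × 10⁻⁴)(-3.5)+(7.9 × 10⁻⁴)(-0.65) = 8.1 × 10⁻⁵ → stable
  110–224 m: −αΔT+βΔS = −(1.7 × 10⁻⁴)(-0.8)+(7.9 × 10⁻⁴)(+1.01) = 9.3 × 10⁻⁴ → stable
The 14–47 m interval has Δρ < 0: lighter water underlies denser water.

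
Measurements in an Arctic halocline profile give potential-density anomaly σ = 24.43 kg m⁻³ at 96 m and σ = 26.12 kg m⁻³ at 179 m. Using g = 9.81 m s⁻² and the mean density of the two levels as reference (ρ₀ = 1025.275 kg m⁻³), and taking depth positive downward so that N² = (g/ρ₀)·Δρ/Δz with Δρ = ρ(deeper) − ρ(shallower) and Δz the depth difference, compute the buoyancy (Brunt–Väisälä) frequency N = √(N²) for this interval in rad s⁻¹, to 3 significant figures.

0.0140 rad s⁻¹

Δρ = 1026.12 − 1024.43 = 1.69 kg m⁻³ over Δz = 179 − 96 = 83 m.
N² = (9.81/1025.275) × (1.69/83) = 1.9482 × 10⁻⁴ s⁻².
N = √(1.9482 × 10⁻⁴) = 0.013958 rad s⁻¹ ≈ 0.0140 rad s⁻¹.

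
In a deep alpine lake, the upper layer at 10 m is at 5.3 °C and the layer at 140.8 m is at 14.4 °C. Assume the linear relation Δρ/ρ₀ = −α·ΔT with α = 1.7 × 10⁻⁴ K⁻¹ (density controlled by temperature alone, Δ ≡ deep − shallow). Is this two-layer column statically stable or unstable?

unstable

ΔT = 14.4 − 5.3 = +9.1 K, so Δρ/ρ₀ = −αΔT = -1.547 × 10⁻³.
Δρ/ρ₀ < 0, so Δρ < 0: deeper water is lighter → statically unstable; the column would overturn.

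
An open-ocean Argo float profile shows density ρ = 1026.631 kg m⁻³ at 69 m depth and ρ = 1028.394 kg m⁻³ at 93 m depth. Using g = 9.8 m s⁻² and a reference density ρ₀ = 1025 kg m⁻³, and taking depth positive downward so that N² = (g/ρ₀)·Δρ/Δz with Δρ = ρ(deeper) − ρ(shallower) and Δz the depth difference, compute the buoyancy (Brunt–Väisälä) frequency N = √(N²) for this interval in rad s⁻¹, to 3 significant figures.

Δρ = 1028.394 − 1026.631 = 1.763 kg m⁻³ over Δz = 93 − 69 = 24 m.
N² = (9.8/1025) × (1.763/24) = 7.0233 × 10⁻⁴ s⁻².
N = √(7.0233 × 10⁻⁴) = 0.026502 rad s⁻¹ ≈ 0.0265 rad s⁻¹.

0.0265 rad s⁻¹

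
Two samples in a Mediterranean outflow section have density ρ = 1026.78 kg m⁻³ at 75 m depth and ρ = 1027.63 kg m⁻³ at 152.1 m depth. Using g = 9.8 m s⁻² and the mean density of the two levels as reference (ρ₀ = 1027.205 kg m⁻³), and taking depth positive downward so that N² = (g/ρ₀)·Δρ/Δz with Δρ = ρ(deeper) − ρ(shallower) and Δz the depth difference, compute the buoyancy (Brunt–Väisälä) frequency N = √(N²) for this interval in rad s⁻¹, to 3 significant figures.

Δρ = 1027.63 − 1026.78 = 0.85 kg m⁻³ over Δz = 152.1 − 75 = 77.1 m.
N² = (9.8/1027.205) × (0.85/77.1) = 1.0518 × 10⁻⁴ s⁻².
N = √(1.0518 × 10⁻⁴) = 0.010256 rad s⁻¹ ≈ 0.0103 rad s⁻¹.
N² > 0, so the interval is statically stable.

0.0103 rad s⁻¹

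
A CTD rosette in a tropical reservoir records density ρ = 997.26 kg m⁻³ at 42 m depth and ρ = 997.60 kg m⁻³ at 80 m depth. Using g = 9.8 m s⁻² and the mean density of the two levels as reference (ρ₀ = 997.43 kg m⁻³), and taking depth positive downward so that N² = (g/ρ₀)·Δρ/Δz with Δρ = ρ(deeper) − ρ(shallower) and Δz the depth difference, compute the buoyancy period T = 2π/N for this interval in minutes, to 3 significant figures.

Δρ = 997.60 − 997.26 = 0.34 kg m⁻³ over Δz = 80 − 42 = 38 m.
N² = (9.8/997.43) × (0.34/38) = 8.7910 × 10⁻⁵ s⁻².
N = √(8.7910 × 10⁻⁵) = 9.3760 × 10⁻³ rad s⁻¹, so T = 2π/N = 670.13 s = 11.169 min ≈ 11.2 min.

11.2 min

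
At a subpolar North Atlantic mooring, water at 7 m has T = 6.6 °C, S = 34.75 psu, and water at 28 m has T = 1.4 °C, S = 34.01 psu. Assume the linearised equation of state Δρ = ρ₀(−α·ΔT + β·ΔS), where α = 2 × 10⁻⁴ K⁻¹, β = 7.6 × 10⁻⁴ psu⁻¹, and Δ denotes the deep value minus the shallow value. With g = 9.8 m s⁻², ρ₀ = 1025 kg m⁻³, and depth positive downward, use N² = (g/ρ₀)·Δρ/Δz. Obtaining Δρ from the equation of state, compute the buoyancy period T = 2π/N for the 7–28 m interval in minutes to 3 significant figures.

7.01 min

ΔT = -5.2 K, ΔS = -0.74 psu (deep − shallow).
Δρ/ρ₀ = −αΔT + βΔS = 1.04 × 10⁻³ − 5.624 × 10⁻⁴ = 4.776 × 10⁻⁴, so Δρ ≈ 0.4895 kg m⁻³.
N² = (g/ρ₀)·Δρ/Δz = g·(Δρ/ρ₀)/Δz = 9.8 × 4.776 × 10⁻⁴ / 21 = 2.2288 × 10⁻⁴ s⁻².
N = √(2.2288 × 10⁻⁴) = 0.014929 rad s⁻¹ → T = 2π/N = 420.87 s = 7.0145 min ≈ 7.01 min.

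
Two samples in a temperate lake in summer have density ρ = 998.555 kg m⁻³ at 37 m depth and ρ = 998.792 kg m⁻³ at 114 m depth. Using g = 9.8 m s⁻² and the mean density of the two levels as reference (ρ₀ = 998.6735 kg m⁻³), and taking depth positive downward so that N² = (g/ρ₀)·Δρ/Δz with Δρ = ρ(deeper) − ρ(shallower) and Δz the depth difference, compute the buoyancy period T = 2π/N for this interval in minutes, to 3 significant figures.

19.1 min

Δρ = 998.792 − 998.555 = 0.237 kg m⁻³ over Δz = 114 − 37 = 77 m.
N² = (9.8/998.6735) × (0.237/77) = 3.0204 × 10⁻⁵ s⁻².
N = √(3.0204 × 10⁻⁵) = 5.4958 × 10⁻³ rad s⁻¹, so T = 2π/N = 1.1433 × 10³ s = 19.055 min ≈ 19.1 min.
Since Δρ > 0 the layer is stably stratified.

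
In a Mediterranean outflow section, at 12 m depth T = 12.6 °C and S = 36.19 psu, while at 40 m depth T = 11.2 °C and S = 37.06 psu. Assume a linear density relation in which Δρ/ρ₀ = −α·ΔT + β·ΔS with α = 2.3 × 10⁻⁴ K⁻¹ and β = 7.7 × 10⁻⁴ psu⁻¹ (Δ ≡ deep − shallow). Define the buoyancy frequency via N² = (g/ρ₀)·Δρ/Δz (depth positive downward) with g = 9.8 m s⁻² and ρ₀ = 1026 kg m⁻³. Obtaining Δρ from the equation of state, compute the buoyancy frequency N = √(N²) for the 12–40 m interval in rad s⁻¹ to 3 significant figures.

0.0186 rad s⁻¹

ΔT = -1.4 K, ΔS = +0.87 psu (deep − shallow).
Δρ/ρ₀ = −αΔT + βΔS = 3.22 × 10⁻⁴ + 6.699 × 10⁻⁴ = 9.919 × 10⁻⁴, so Δρ ≈ 1.018 kg m⁻³.
N² = (g/ρ₀)·Δρ/Δz = g·(Δρ/ρ₀)/Δz = 9.8 × 9.919 × 10⁻⁴ / 28 = 3.4717 × 10⁻⁴ s⁻².
N = √(3.4717 × 10⁻⁴) = 0.018632 rad s⁻¹ ≈ 0.0186 rad s⁻¹.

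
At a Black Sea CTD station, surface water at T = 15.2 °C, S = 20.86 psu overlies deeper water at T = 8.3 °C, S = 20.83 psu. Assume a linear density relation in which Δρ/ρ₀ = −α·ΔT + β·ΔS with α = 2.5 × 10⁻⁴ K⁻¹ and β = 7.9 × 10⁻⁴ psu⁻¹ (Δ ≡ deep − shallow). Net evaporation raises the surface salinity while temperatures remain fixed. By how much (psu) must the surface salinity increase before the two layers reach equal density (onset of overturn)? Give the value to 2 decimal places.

2.15 psu

Neutral buoyancy requires −α(T_deep − T_surf) + β(S_deep − S_surf′) = 0.
S_surf′ = S_deep − (α/β)·ΔT = 20.83 − (2.5 × 10⁻⁴/7.9 × 10⁻⁴)·(-6.9) = 23.0135 psu.
Increase required: 23.0135 − 20.86 = 2.1535 psu.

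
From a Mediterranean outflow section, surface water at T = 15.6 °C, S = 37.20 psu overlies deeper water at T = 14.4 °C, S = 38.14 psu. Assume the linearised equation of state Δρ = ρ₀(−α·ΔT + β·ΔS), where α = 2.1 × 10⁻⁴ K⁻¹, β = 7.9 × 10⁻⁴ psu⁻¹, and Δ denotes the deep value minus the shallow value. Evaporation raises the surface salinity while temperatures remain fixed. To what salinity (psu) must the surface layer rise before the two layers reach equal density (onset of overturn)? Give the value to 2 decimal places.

Neutral buoyancy requires −α(T_deep − T_surf) + β(S_deep − S_surf′) = 0.
S_surf′ = S_deep − (α/β)·ΔT = 38.14 − (2.1 × 10⁻⁴/7.9 × 10⁻⁴)·(-1.2) = 38.4590 psu.
Increase required: 38.4590 − 37.20 = 1.2590 psu.

38.46 psu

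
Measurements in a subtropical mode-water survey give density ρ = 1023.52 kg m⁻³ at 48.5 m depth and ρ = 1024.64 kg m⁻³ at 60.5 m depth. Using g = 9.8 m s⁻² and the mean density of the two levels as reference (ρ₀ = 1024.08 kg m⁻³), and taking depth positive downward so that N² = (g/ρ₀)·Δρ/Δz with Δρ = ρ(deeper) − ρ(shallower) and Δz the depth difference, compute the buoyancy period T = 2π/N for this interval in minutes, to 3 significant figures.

3.50 min

Δρ = 1024.64 − 1023.52 = 1.12 kg m⁻³ over Δz = 60.5 − 48.5 = 12 m.
N² = (9.8/1024.08) × (1.12/12) = 8.9316 × 10⁻⁴ s⁻².
N = √(8.9316 × 10⁻⁴) = 0.029886 rad s⁻¹, so T = 2π/N = 210.24 s = 3.5040 min ≈ 3.50 min.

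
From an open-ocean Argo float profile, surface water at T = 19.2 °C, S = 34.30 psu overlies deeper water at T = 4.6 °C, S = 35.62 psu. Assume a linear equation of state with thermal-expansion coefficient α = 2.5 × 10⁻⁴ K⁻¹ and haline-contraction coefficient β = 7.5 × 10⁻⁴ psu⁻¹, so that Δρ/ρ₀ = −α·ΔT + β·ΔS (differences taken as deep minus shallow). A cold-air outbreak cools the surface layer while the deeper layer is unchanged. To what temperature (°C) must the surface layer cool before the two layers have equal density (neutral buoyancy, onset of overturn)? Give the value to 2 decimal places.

0.64 °C

Neutral buoyancy requires Δρ = 0, i.e. −α(T_deep − T_surf′) + β(S_deep − S_surf) = 0.
T_surf′ = T_deep − (β/α)·ΔS = 4.6 − (7.5 × 10⁻⁴/2.5 × 10⁻⁴)·(+1.32) = 0.6400 °C.
Cooling required: 19.2 − (0.6400) = 18.5600 °C.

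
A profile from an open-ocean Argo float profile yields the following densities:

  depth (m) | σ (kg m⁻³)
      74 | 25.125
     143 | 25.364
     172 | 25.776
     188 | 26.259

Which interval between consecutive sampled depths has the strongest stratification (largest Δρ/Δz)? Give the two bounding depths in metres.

Compute the density gradient over each adjacent pair:
  74–143 m: Δρ/Δz = 0.239/69 = 3.5 × 10⁻³ kg m⁻⁴
  143–172 m: Δρ/Δz = 0.412/29 = 0.014 kg m⁻⁴
  172–188 m: Δρ/Δz = 0.483/16 = 0.030 kg m⁻⁴
The largest gradient is in the 172–188 m interval — the pycnocline.

172–188 m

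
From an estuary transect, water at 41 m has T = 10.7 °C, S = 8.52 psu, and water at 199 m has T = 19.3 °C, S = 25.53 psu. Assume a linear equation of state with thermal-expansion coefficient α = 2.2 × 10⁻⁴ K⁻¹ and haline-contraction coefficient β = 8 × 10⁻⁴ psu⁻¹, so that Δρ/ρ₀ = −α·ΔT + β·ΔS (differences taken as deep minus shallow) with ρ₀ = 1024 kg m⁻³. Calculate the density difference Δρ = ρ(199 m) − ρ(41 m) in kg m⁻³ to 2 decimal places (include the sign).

+12.00 kg m⁻³

ΔT = +8.6 K, ΔS = +17.01 psu (deep − shallow).
Δρ/ρ₀ = −(2.2 × 10⁻⁴)(+8.6) + (8 × 10⁻⁴)(+17.01) = 0.011716.
Δρ = 1024 × (0.011716) = +12.00 kg m⁻³.
Positive Δρ: denser below, stable.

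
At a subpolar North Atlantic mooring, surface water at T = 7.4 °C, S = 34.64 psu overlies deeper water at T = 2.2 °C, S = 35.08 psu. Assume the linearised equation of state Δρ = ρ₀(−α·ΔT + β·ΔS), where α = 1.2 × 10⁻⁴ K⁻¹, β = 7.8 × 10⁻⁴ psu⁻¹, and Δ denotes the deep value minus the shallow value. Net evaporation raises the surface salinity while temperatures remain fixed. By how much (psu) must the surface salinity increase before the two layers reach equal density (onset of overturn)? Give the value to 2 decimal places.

1.24 psu

Neutral buoyancy requires −α(T_deep − T_surf) + β(S_deep − S_surf′) = 0.
S_surf′ = S_deep − (α/β)·ΔT = 35.08 − (1.2 × 10⁻⁴/7.8 × 10⁻⁴)·(-5.2) = 35.8800 psu.
Increase required: 35.8800 − 34.64 = 1.2400 psu.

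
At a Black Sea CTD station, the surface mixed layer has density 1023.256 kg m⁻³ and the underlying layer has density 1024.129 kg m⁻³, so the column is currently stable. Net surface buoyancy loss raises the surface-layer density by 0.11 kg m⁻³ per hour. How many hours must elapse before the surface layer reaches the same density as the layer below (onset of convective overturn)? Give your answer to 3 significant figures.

7.94 hours

Density deficit of the surface layer: 1024.129 − 1023.256 = 0.873 kg m⁻³.
Required change = 0.873 / 0.11 = 7.94 hours.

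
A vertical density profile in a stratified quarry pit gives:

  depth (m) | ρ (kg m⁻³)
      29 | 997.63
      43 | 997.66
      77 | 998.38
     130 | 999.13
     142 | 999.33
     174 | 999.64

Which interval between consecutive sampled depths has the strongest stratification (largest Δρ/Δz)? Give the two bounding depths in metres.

43–77 m

Compute the density gradient over each adjacent pair:
  29–43 m: Δρ/Δz = 0.03/14 = 2.1 × 10⁻³ kg m⁻⁴
  43–77 m: Δρ/Δz = 0.72/34 = 0.021 kg m⁻⁴
  77–130 m: Δρ/Δz = 0.75/53 = 0.014 kg m⁻⁴
  130–142 m: Δρ/Δz = 0.20/12 = 0.017 kg m⁻⁴
  142–174 m: Δρ/Δz = 0.31/32 = 9.7 × 10⁻³ kg m⁻⁴
The largest gradient is in the 43–77 m interval — the pycnocline.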